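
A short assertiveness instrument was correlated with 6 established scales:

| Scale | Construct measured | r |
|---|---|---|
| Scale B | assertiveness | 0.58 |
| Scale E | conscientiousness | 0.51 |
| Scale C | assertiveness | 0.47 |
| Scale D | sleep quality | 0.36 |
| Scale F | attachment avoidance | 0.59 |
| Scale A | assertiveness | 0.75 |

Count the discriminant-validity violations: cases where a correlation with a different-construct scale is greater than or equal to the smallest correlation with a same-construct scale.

Convergent (same construct = assertiveness): Scale B, Scale C, Scale A.
Smallest convergent = 0.47. Discriminant values: 0.51, 0.36, 0.59; count ≥ 0.47 → 2.

2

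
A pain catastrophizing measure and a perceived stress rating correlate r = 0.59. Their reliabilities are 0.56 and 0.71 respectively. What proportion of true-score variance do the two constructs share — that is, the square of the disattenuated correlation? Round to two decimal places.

0.88

Disattenuated r = 0.59 / √(0.56 × 0.71) = 0.59 / 0.6306 = 0.9356.
Shared true-score variance = 0.9356² = 0.8753 ≈ 0.88.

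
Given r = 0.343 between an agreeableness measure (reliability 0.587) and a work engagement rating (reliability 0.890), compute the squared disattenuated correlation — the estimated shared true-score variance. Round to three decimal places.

0.225

Disattenuated r = 0.343 / √(0.587 × 0.890) = 0.343 / 0.7228 = 0.4745.
Shared true-score variance = 0.4745² = 0.2252 ≈ 0.225.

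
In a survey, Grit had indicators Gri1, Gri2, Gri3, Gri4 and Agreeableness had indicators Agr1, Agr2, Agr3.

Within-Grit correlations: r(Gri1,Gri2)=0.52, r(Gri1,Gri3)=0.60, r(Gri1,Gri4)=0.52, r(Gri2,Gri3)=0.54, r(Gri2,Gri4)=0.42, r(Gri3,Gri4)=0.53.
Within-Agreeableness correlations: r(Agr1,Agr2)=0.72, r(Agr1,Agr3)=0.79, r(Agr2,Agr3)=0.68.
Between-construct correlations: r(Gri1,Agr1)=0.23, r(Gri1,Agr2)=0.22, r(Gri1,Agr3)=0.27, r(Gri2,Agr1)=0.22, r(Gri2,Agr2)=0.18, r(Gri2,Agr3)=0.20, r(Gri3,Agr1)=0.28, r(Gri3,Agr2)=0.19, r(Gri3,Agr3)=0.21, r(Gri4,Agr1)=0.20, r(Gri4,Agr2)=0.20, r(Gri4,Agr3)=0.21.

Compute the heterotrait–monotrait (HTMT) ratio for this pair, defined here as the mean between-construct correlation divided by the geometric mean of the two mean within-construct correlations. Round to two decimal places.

Mean heterotrait r = 2.61/12 = 0.2175.
Mean within-Gri = 3.13/6 = 0.5217; mean within-Agr = 2.19/3 = 0.7300.
Geometric mean = √(0.5217 × 0.7300) = 0.6171.
HTMT = 0.2175 / 0.6171 = 0.35.

0.35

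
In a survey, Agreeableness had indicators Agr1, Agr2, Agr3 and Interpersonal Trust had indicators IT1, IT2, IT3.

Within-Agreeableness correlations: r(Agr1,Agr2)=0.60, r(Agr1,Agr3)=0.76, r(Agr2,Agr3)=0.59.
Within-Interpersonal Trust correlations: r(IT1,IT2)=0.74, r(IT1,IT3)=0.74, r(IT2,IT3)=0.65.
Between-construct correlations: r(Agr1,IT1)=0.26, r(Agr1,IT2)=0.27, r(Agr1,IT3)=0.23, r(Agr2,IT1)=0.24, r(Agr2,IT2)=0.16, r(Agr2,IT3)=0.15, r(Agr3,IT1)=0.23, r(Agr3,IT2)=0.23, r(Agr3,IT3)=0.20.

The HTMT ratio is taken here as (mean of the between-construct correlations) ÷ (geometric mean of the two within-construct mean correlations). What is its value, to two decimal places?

0.32

Mean heterotrait r = 1.97/9 = 0.2189.
Mean within-Agr = 1.95/3 = 0.6500; mean within-IT = 2.13/3 = 0.7100.
Geometric mean = √(0.6500 × 0.7100) = 0.6793.
HTMT = 0.2189 / 0.6793 = 0.32.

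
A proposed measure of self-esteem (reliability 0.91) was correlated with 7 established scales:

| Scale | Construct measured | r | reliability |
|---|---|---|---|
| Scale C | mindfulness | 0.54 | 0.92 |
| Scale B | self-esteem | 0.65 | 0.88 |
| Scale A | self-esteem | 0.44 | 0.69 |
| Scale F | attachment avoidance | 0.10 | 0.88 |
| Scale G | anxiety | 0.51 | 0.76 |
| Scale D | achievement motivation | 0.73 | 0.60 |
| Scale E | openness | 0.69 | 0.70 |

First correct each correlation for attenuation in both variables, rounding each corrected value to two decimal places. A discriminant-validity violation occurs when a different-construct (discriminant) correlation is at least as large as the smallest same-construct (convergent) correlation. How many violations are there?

4

Disattenuated r (r / √(r_scale · r_new)):
  Scale C (disc): 0.54 / √(0.92·0.91) = 0.59
  Scale B (conv): 0.65 / √(0.88·0.91) = 0.73
  Scale A (conv): 0.44 / √(0.69·0.91) = 0.56
  Scale F (disc): 0.10 / √(0.88·0.91) = 0.11
  Scale G (disc): 0.51 / √(0.76·0.91) = 0.61
  Scale D (disc): 0.73 / √(0.60·0.91) = 0.99
  Scale E (disc): 0.69 / √(0.70·0.91) = 0.86
Smallest convergent = 0.56. Discriminant values: 0.59, 0.11, 0.61, 0.99, 0.86; count ≥ 0.56 → 4.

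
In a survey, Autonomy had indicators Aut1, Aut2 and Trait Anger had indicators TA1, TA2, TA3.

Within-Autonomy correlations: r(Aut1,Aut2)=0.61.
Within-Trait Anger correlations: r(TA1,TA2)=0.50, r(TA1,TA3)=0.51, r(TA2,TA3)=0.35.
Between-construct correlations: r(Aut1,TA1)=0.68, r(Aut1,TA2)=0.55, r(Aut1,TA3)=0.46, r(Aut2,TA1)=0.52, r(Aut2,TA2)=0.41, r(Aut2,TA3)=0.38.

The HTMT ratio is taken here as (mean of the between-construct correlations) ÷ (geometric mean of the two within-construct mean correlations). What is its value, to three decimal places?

0.951

Mean between = 3.00/6 = 0.5000.
Mean within-Aut = 0.61/1 = 0.6100; mean within-TA = 1.36/3 = 0.4533.
Geometric mean = √(0.6100 × 0.4533) = 0.5258.
HTMT = 0.5000 / 0.5258 = 0.951.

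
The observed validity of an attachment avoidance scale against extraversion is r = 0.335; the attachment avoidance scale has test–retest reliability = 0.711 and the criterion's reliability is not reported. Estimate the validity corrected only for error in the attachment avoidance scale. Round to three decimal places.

Single correction: r_c = r_obs / √r_xx = 0.335 / √0.711 = 0.335 / 0.8432 ≈ 0.397.

0.397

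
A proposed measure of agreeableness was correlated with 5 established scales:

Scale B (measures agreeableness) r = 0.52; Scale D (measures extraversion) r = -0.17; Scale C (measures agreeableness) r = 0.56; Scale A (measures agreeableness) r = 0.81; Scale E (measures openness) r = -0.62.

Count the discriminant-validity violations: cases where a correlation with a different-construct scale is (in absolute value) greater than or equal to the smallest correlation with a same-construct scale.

1

Convergent (same construct = agreeableness): Scale B, Scale C, Scale A.
Smallest convergent = 0.52. Discriminant |r|: 0.17, 0.62; count ≥ 0.52 → 1.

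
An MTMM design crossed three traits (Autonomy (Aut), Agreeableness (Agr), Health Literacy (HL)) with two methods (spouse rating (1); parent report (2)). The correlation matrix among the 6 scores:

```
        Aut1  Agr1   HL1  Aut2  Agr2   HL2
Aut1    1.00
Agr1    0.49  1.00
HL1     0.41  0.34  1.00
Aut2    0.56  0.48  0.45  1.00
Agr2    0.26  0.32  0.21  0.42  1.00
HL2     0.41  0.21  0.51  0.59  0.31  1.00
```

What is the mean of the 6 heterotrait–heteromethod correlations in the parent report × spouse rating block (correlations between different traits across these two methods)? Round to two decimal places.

0.34

HTHM values (method 2 × method 1): 0.48, 0.45, 0.26, 0.21, 0.41, 0.21; mean = 2.02/6 = 0.34.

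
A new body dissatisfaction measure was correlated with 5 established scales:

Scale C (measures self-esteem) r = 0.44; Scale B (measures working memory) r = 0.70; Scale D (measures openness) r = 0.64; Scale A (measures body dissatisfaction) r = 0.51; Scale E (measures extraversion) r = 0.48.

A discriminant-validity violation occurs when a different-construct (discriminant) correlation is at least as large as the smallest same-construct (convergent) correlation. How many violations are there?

Convergent (same construct = body dissatisfaction): Scale A.
Smallest convergent = 0.51. Discriminant values: 0.44, 0.70, 0.64, 0.48; count ≥ 0.51 → 2.

2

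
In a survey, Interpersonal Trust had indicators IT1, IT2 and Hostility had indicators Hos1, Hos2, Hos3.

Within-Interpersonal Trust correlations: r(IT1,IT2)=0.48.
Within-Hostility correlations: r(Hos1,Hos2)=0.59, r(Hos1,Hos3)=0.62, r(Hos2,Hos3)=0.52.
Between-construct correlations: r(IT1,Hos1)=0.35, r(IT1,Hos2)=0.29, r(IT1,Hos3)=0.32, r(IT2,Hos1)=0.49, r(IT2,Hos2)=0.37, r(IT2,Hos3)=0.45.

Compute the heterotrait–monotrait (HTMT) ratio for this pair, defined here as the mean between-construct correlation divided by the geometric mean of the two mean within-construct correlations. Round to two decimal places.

Between-construct mean = 2.27/6 = 0.3783.
Mean within-IT = 0.48/1 = 0.4800; mean within-Hos = 1.73/3 = 0.5767.
Geometric mean = √(0.4800 × 0.5767) = 0.5261.
HTMT = 0.3783 / 0.5261 = 0.72.

0.72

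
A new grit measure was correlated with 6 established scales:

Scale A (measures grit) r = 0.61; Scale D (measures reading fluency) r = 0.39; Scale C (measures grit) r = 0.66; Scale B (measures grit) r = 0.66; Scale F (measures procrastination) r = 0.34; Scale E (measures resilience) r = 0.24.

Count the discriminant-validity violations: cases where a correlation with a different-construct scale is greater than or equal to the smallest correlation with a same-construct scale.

0

Convergent (same construct = grit): Scale A, Scale C, Scale B.
Smallest convergent = 0.61. Discriminant values: 0.39, 0.34, 0.24; count ≥ 0.61 → 0.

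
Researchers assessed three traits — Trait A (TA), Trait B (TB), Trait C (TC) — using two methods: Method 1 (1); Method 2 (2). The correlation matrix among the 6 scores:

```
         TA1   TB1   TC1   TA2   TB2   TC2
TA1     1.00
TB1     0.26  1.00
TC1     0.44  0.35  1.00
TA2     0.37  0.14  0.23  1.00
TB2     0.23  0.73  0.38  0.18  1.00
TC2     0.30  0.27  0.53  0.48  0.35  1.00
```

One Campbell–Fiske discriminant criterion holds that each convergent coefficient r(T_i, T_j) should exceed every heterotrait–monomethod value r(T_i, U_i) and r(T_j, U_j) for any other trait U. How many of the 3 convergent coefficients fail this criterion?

1

Checking each validity diagonal entry against its comparison values:
TA (methods 1·2): 0.37 vs {0.26, 0.18, 0.44, 0.48} → fail.
TB (methods 1·2): 0.73 vs {0.26, 0.18, 0.35, 0.35} → pass.
TC (methods 1·2): 0.53 vs {0.44, 0.48, 0.35, 0.35} → pass.
1 of 3 fail.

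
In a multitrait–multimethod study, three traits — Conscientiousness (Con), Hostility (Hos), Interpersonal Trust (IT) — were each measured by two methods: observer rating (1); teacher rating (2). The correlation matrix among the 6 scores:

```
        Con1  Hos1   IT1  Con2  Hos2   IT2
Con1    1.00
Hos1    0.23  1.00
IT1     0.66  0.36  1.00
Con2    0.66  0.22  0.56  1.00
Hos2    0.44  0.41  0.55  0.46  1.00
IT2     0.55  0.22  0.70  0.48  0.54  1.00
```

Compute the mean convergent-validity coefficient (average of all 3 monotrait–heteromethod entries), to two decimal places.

0.59

Convergent values: 0.66, 0.41, 0.70; mean = 1.77/3 = 0.59.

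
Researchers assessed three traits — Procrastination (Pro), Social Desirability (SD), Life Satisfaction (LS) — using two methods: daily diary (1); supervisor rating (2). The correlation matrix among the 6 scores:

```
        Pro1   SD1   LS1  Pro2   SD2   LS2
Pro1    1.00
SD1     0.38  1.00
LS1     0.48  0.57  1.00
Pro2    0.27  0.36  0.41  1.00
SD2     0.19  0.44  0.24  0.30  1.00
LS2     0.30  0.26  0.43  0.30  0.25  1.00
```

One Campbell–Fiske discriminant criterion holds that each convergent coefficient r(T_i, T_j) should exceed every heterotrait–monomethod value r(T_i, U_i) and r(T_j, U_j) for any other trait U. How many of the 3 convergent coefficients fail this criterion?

Each convergent coefficient versus the relevant comparison correlations:
Pro (methods 1·2): 0.27 vs {0.38, 0.30, 0.48, 0.30} → fail.
SD (methods 1·2): 0.44 vs {0.38, 0.30, 0.57, 0.25} → fail.
LS (methods 1·2): 0.43 vs {0.48, 0.30, 0.57, 0.25} → fail.
3 of 3 fail.

3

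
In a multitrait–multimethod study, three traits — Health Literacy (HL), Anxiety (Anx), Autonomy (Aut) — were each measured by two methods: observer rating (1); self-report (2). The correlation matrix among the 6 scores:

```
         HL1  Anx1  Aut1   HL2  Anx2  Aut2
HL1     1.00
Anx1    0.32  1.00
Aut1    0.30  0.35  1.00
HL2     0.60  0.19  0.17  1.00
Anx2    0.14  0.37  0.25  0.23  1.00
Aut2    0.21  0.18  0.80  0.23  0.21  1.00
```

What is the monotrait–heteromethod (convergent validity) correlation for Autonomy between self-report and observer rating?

0.80

Same trait (Aut), different methods: r(Aut2, Aut1) = 0.80.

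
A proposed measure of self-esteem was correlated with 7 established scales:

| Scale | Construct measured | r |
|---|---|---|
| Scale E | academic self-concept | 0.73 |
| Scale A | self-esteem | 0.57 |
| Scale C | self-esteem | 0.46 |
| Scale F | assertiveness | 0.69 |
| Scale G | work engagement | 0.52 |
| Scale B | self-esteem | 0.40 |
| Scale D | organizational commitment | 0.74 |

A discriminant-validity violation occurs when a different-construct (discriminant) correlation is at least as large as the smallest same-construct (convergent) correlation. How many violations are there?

Convergent (same construct = self-esteem): Scale A, Scale C, Scale B.
Smallest convergent = 0.40. Discriminant values: 0.73, 0.69, 0.52, 0.74; count ≥ 0.40 → 4.

4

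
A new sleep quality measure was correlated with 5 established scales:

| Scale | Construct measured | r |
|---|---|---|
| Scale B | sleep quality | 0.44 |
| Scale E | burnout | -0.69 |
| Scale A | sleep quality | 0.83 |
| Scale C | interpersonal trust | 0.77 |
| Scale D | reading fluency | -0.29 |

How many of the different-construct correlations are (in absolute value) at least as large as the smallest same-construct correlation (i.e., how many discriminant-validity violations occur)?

Convergent (same construct = sleep quality): Scale B, Scale A.
Smallest convergent = 0.44. Discriminant |r|: 0.69, 0.77, 0.29; count ≥ 0.44 → 2.

2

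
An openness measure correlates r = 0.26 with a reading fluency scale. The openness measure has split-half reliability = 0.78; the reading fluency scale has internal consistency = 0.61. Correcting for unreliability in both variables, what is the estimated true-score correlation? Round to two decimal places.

r_true = r_obs / √(r_xx · r_yy) = 0.26 / √(0.78 × 0.61) = 0.26 / √0.4758 = 0.26 / 0.6898 ≈ 0.38.

0.38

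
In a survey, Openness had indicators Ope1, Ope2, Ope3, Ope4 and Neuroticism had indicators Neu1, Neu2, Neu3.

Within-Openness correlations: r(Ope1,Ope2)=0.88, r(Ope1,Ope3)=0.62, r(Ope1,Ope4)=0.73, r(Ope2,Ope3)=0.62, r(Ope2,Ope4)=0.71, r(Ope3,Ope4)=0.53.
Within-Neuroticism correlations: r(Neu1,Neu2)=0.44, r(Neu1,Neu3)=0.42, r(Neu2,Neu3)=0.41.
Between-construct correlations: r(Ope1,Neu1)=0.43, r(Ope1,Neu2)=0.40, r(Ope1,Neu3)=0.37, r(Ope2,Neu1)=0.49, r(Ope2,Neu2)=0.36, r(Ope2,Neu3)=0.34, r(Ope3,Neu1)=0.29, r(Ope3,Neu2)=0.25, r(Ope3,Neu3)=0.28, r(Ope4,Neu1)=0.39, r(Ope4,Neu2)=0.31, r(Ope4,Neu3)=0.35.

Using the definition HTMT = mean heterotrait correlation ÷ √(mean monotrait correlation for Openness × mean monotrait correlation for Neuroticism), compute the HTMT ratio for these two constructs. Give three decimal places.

Between-construct mean = 4.26/12 = 0.3550.
Mean within-Ope = 4.09/6 = 0.6817; mean within-Neu = 1.27/3 = 0.4233.
Geometric mean = √(0.6817 × 0.4233) = 0.5372.
HTMT = 0.3550 / 0.5372 = 0.661.

0.661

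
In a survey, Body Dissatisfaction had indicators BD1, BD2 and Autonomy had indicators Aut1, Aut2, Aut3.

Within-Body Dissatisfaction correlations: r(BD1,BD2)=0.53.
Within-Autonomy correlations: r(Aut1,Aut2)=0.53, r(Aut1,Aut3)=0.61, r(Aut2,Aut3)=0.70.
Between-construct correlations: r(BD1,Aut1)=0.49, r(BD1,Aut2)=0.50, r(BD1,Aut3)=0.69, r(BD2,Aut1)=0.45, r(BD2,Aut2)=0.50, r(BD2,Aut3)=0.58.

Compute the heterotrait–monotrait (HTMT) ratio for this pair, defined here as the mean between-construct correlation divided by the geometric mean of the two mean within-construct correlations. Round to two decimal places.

0.94

Mean between = 3.21/6 = 0.5350.
Mean within-BD = 0.53/1 = 0.5300; mean within-Aut = 1.84/3 = 0.6133.
Geometric mean = √(0.5300 × 0.6133) = 0.5701.
HTMT = 0.5350 / 0.5701 = 0.94.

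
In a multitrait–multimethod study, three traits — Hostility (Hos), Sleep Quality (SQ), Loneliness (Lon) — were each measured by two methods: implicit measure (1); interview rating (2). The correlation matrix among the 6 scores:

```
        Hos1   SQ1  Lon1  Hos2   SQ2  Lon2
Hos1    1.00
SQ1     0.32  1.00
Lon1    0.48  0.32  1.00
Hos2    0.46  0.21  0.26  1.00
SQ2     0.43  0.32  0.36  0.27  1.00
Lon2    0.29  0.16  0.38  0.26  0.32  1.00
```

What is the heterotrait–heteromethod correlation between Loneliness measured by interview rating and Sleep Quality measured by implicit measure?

0.16

Different traits and methods: r(Lon2, SQ1) = 0.16.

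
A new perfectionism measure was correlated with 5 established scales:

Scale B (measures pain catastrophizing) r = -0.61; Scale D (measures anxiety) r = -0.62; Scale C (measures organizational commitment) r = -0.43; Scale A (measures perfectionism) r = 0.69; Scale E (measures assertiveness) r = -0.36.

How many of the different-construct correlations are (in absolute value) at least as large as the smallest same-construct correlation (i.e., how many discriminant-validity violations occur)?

Convergent (same construct = perfectionism): Scale A.
Smallest convergent = 0.69. Discriminant |r|: 0.61, 0.62, 0.43, 0.36; count ≥ 0.69 → 0.

0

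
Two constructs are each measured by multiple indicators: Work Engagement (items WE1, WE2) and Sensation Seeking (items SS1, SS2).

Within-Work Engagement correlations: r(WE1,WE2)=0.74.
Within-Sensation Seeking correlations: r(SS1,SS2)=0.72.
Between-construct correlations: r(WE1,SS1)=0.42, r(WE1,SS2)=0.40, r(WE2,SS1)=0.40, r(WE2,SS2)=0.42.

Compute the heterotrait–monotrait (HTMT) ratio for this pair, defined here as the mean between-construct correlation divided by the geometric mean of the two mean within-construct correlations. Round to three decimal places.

0.562

Mean between = 1.64/4 = 0.4100.
Mean within-WE = 0.74/1 = 0.7400; mean within-SS = 0.72/1 = 0.7200.
Geometric mean = √(0.7400 × 0.7200) = 0.7299.
HTMT = 0.4100 / 0.7299 = 0.562.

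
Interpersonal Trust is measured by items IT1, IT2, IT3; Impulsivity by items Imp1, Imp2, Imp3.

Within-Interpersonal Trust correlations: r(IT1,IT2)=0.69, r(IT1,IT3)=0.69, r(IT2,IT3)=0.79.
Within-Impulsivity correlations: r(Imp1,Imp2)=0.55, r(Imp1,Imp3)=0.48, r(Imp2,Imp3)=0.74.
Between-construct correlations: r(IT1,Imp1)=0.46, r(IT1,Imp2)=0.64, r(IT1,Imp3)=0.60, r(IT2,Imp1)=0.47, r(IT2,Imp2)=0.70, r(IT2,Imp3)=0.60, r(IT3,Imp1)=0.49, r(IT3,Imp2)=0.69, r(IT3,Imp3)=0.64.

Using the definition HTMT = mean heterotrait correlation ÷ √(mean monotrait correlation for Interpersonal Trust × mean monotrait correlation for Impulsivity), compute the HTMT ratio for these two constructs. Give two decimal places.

0.90

Mean heterotrait r = 5.29/9 = 0.5878.
Mean within-IT = 2.17/3 = 0.7233; mean within-Imp = 1.77/3 = 0.5900.
Geometric mean = √(0.7233 × 0.5900) = 0.6533.
HTMT = 0.5878 / 0.6533 = 0.90.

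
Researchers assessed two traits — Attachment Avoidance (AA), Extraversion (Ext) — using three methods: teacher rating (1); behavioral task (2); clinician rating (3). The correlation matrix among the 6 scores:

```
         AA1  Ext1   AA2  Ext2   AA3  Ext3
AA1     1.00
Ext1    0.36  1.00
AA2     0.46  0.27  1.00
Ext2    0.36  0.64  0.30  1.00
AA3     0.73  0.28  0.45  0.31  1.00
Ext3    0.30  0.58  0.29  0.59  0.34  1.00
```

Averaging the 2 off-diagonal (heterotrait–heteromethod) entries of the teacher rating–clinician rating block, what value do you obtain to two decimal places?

0.29

HTHM values (method 1 × method 3): 0.30, 0.28; mean = 0.58/2 = 0.29.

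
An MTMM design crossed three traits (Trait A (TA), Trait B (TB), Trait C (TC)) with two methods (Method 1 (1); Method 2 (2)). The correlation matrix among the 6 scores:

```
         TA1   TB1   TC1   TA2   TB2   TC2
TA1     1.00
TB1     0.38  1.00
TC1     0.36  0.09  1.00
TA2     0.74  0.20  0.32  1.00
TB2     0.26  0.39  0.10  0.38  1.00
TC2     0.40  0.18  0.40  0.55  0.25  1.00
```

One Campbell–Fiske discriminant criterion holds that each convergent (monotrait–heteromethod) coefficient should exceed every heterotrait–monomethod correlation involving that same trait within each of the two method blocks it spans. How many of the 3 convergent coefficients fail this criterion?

Convergent coefficients and their comparison sets:
TA (methods 1·2): 0.74 vs {0.38, 0.38, 0.36, 0.55} → pass.
TB (methods 1·2): 0.39 vs {0.38, 0.38, 0.09, 0.25} → pass.
TC (methods 1·2): 0.40 vs {0.36, 0.55, 0.09, 0.25} → fail.
1 of 3 fail.

1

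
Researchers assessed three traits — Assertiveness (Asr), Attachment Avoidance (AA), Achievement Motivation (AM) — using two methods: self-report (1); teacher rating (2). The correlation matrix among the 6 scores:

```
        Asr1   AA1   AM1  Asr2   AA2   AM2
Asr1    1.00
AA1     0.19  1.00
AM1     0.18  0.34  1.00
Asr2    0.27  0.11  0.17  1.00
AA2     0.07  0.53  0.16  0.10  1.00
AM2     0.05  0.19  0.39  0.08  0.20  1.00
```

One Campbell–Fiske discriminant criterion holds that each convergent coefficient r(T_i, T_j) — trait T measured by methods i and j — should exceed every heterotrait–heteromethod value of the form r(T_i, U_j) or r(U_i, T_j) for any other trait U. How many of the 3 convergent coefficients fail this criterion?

Checking each validity diagonal entry against its comparison values:
Asr (methods 1·2): 0.27 vs {0.07, 0.11, 0.05, 0.17} → pass.
AA (methods 1·2): 0.53 vs {0.11, 0.07, 0.19, 0.16} → pass.
AM (methods 1·2): 0.39 vs {0.17, 0.05, 0.16, 0.19} → pass.
0 of 3 fail.

0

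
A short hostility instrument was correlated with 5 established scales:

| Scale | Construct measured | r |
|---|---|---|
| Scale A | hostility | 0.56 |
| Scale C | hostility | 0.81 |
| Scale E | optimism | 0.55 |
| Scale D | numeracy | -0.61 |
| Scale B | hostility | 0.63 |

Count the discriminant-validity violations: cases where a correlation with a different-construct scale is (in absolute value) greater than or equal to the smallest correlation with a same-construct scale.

1

Convergent (same construct = hostility): Scale A, Scale C, Scale B.
Smallest convergent = 0.56. Discriminant |r|: 0.55, 0.61; count ≥ 0.56 → 1.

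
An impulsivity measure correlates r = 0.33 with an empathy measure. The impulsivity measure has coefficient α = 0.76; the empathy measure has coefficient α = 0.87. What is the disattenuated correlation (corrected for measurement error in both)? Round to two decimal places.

r_true = r_obs / √(r_xx · r_yy) = 0.33 / √(0.76 × 0.87) = 0.33 / √0.6612 = 0.33 / 0.8131 ≈ 0.41.

0.41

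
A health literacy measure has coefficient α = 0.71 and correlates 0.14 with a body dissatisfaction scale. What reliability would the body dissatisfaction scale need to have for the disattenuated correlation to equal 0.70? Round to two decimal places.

r_true = r_obs / √(r_xx · r_yy) ⇒ 0.70 = 0.14 / √(0.71 · r_yy).
√(0.71 · r_yy) = 0.14 / 0.70 = 0.2000; 0.71 · r_yy = 0.0400; r_yy = 0.0400 / 0.71 ≈ 0.06.

0.06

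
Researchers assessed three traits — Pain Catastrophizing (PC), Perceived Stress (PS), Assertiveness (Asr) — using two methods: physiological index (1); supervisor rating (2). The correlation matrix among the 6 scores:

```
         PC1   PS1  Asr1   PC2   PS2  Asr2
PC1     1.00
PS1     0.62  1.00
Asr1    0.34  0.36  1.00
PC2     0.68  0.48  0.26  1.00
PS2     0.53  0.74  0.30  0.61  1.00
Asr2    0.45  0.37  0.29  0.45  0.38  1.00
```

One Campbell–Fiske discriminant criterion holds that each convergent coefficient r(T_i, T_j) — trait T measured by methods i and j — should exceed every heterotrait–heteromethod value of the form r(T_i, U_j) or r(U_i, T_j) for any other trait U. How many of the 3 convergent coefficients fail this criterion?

1

Each convergent coefficient versus the relevant comparison correlations:
PC (methods 1·2): 0.68 vs {0.53, 0.48, 0.45, 0.26} → pass.
PS (methods 1·2): 0.74 vs {0.48, 0.53, 0.37, 0.30} → pass.
Asr (methods 1·2): 0.29 vs {0.26, 0.45, 0.30, 0.37} → fail.
1 of 3 fail.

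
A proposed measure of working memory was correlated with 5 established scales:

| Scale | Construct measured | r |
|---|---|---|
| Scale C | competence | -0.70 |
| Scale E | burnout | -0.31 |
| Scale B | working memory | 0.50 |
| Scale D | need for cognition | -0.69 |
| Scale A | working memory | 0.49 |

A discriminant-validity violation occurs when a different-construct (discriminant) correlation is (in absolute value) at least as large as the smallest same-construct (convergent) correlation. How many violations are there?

Convergent (same construct = working memory): Scale B, Scale A.
Smallest convergent = 0.49. Discriminant |r|: 0.70, 0.31, 0.69; count ≥ 0.49 → 2.

2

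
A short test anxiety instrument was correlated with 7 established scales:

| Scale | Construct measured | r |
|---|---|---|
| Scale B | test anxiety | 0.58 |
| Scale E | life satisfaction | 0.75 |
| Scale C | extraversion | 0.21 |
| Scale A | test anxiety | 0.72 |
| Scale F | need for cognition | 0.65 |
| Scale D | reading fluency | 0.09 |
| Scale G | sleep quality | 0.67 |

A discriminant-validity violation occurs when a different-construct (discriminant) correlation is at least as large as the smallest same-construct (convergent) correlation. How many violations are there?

Convergent (same construct = test anxiety): Scale B, Scale A.
Smallest convergent = 0.58. Discriminant values: 0.75, 0.21, 0.65, 0.09, 0.67; count ≥ 0.58 → 3.

3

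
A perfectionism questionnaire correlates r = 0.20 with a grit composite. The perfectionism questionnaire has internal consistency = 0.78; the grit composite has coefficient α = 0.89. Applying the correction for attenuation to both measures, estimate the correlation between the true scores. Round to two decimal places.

0.24

r_true = r_obs / √(r_xx · r_yy) = 0.20 / √(0.78 × 0.89) = 0.20 / √0.6942 = 0.20 / 0.8332 ≈ 0.24.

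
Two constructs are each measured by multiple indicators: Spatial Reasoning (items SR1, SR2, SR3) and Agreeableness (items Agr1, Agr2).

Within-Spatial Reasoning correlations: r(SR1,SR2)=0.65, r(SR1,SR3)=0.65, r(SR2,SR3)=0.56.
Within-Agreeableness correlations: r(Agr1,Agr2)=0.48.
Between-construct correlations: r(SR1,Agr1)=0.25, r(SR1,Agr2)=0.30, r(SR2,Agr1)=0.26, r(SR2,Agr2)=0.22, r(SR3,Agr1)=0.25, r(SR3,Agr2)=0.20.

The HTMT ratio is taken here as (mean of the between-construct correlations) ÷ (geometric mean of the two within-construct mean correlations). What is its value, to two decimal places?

0.45

Mean between = 1.48/6 = 0.2467.
Mean within-SR = 1.86/3 = 0.6200; mean within-Agr = 0.48/1 = 0.4800.
Geometric mean = √(0.6200 × 0.4800) = 0.5455.
HTMT = 0.2467 / 0.5455 = 0.45.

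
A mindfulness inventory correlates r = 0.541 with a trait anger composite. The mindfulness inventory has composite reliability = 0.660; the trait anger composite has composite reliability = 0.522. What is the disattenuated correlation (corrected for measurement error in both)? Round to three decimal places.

r_true = r_obs / √(r_xx · r_yy) = 0.541 / √(0.660 × 0.522) = 0.541 / √0.344520 = 0.541 / 0.5870 ≈ 0.922.

0.922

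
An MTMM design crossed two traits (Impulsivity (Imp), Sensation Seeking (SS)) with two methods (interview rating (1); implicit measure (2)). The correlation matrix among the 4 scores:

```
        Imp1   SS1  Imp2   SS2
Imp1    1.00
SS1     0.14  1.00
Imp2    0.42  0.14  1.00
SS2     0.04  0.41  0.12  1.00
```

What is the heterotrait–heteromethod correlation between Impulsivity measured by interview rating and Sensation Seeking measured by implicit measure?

Different traits and methods: r(Imp1, SS2) = 0.04.

0.04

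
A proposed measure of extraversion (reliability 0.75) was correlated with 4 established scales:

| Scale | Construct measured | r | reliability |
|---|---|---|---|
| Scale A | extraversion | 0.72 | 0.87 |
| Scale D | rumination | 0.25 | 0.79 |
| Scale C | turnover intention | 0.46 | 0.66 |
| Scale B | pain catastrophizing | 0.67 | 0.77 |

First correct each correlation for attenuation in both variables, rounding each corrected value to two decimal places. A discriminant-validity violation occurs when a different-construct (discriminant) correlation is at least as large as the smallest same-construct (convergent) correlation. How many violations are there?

Disattenuated r (r / √(r_scale · r_new)):
  Scale A (conv): 0.72 / √(0.87·0.75) = 0.89
  Scale D (disc): 0.25 / √(0.79·0.75) = 0.32
  Scale C (disc): 0.46 / √(0.66·0.75) = 0.65
  Scale B (disc): 0.67 / √(0.77·0.75) = 0.88
Smallest convergent = 0.89. Discriminant values: 0.32, 0.65, 0.88; count ≥ 0.89 → 0.

0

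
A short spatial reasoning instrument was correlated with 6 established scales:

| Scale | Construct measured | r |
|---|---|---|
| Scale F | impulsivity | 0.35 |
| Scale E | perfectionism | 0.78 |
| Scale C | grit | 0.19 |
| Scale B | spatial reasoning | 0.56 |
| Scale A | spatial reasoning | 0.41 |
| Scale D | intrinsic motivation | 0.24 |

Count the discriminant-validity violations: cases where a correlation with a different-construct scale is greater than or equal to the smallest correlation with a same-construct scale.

Convergent (same construct = spatial reasoning): Scale B, Scale A.
Smallest convergent = 0.41. Discriminant values: 0.35, 0.78, 0.19, 0.24; count ≥ 0.41 → 1.

1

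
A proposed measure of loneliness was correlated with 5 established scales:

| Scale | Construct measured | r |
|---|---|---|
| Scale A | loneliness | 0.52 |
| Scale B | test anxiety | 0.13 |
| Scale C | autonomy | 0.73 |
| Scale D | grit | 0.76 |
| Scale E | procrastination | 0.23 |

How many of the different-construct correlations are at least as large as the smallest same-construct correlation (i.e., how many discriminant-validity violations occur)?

2

Convergent (same construct = loneliness): Scale A.
Smallest convergent = 0.52. Discriminant values: 0.13, 0.73, 0.76, 0.23; count ≥ 0.52 → 2.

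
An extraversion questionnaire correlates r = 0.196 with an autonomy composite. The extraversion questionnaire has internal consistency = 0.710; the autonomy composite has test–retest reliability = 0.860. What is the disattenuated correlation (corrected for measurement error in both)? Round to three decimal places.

r_true = r_obs / √(r_xx · r_yy) = 0.196 / √(0.710 × 0.860) = 0.196 / √0.610600 = 0.196 / 0.7814 ≈ 0.251.

0.251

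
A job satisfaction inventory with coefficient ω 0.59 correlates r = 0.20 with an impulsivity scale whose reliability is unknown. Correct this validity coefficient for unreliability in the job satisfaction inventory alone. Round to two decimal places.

0.26

Single correction: r_c = r_obs / √r_xx = 0.20 / √0.59 = 0.20 / 0.7681 ≈ 0.26.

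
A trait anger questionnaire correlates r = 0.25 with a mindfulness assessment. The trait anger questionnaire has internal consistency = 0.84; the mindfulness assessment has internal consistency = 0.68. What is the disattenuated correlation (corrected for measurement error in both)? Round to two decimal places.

r_true = r_obs / √(r_xx · r_yy) = 0.25 / √(0.84 × 0.68) = 0.25 / √0.5712 = 0.25 / 0.7558 ≈ 0.33.

0.33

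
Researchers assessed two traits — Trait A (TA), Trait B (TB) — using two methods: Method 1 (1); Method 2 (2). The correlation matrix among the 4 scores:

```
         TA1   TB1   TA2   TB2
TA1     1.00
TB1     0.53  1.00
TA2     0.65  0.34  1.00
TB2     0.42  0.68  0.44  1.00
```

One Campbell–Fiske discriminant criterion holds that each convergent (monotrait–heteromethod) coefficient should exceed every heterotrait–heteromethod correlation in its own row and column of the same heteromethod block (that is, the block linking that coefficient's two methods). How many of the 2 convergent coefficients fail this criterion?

0

Each convergent coefficient versus the relevant comparison correlations:
TA (methods 1·2): 0.65 vs {0.42, 0.34} → pass.
TB (methods 1·2): 0.68 vs {0.34, 0.42} → pass.
0 of 2 fail.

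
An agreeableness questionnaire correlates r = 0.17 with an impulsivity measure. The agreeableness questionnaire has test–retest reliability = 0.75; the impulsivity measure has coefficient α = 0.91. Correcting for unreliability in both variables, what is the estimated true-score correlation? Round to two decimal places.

r_true = r_obs / √(r_xx · r_yy) = 0.17 / √(0.75 × 0.91) = 0.17 / √0.6825 = 0.17 / 0.8261 ≈ 0.21.

0.21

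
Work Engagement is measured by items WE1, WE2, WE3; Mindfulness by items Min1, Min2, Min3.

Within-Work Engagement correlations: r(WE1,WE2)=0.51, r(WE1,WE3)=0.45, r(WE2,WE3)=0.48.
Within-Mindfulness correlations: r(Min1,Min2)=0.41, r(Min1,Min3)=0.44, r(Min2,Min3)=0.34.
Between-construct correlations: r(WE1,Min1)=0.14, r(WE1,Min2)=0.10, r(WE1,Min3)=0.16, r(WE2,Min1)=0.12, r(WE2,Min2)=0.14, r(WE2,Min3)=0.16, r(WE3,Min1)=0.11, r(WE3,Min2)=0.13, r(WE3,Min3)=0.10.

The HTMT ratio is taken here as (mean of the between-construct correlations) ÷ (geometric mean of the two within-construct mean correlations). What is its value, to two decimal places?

0.30

Mean heterotrait r = 1.16/9 = 0.1289.
Mean within-WE = 1.44/3 = 0.4800; mean within-Min = 1.19/3 = 0.3967.
Geometric mean = √(0.4800 × 0.3967) = 0.4364.
HTMT = 0.1289 / 0.4364 = 0.30.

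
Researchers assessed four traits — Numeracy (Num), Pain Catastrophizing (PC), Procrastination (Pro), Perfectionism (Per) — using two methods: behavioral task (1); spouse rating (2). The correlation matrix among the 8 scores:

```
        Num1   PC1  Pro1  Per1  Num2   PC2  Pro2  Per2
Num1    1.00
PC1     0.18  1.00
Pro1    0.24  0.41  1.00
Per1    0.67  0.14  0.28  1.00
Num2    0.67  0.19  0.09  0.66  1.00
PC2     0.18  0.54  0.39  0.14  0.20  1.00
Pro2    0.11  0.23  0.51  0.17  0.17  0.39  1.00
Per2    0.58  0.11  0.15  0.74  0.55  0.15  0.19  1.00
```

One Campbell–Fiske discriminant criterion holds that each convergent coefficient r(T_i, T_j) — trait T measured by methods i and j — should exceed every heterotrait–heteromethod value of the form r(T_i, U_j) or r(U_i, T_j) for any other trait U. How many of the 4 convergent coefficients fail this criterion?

0

Each convergent coefficient versus the relevant comparison correlations:
Num (methods 1·2): 0.67 vs {0.18, 0.19, 0.11, 0.09, 0.58, 0.66} → pass.
PC (methods 1·2): 0.54 vs {0.19, 0.18, 0.23, 0.39, 0.11, 0.14} → pass.
Pro (methods 1·2): 0.51 vs {0.09, 0.11, 0.39, 0.23, 0.15, 0.17} → pass.
Per (methods 1·2): 0.74 vs {0.66, 0.58, 0.14, 0.11, 0.17, 0.15} → pass.
0 of 4 fail.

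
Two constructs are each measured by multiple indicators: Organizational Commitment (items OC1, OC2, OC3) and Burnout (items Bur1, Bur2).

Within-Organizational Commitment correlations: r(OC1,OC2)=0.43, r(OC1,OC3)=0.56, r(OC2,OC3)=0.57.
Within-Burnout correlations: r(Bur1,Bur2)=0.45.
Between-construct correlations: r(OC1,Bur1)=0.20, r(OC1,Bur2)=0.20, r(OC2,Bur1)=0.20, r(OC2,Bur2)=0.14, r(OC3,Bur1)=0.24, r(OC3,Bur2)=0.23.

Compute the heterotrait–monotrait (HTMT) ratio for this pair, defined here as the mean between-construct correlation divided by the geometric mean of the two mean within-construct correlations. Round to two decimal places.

Mean heterotrait r = 1.21/6 = 0.2017.
Mean within-OC = 1.56/3 = 0.5200; mean within-Bur = 0.45/1 = 0.4500.
Geometric mean = √(0.5200 × 0.4500) = 0.4837.
HTMT = 0.2017 / 0.4837 = 0.42.

0.42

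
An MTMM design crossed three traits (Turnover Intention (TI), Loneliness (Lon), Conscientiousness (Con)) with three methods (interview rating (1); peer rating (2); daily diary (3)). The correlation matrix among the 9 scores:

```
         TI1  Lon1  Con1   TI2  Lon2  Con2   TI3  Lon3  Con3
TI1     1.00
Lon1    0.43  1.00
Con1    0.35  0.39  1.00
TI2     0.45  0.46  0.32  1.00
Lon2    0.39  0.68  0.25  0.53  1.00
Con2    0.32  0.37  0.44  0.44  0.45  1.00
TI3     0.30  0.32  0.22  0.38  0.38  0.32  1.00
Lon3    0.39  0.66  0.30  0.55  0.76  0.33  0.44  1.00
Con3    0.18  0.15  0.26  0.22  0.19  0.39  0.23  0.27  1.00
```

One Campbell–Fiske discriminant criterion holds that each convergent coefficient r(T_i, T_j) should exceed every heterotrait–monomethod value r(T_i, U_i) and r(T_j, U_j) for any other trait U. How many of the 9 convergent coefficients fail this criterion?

6

Each convergent coefficient versus the relevant comparison correlations:
TI (methods 1·2): 0.45 vs {0.43, 0.53, 0.35, 0.44} → fail.
TI (methods 1·3): 0.30 vs {0.43, 0.44, 0.35, 0.23} → fail.
TI (methods 2·3): 0.38 vs {0.53, 0.44, 0.44, 0.23} → fail.
Lon (methods 1·2): 0.68 vs {0.43, 0.53, 0.39, 0.45} → pass.
Lon (methods 1·3): 0.66 vs {0.43, 0.44, 0.39, 0.27} → pass.
Lon (methods 2·3): 0.76 vs {0.53, 0.44, 0.45, 0.27} → pass.
Con (methods 1·2): 0.44 vs {0.35, 0.44, 0.39, 0.45} → fail.
Con (methods 1·3): 0.26 vs {0.35, 0.23, 0.39, 0.27} → fail.
Con (methods 2·3): 0.39 vs {0.44, 0.23, 0.45, 0.27} → fail.
6 of 9 fail.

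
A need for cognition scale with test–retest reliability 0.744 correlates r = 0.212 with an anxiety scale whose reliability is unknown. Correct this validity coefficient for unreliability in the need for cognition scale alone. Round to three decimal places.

Single correction: r_c = r_obs / √r_xx = 0.212 / √0.744 = 0.212 / 0.8626 ≈ 0.246.

0.246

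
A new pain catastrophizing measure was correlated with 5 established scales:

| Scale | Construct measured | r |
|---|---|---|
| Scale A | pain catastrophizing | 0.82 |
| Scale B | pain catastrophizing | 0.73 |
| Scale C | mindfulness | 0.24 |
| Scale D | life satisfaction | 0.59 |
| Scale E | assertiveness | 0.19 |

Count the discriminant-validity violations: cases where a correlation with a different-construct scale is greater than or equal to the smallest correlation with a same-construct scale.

Convergent (same construct = pain catastrophizing): Scale A, Scale B.
Smallest convergent = 0.73. Discriminant values: 0.24, 0.59, 0.19; count ≥ 0.73 → 0.

0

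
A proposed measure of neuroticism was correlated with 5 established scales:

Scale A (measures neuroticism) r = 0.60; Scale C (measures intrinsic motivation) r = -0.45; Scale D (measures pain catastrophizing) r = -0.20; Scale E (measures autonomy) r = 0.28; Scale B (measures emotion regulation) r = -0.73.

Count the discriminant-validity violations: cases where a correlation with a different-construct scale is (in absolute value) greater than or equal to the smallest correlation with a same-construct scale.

1

Convergent (same construct = neuroticism): Scale A.
Smallest convergent = 0.60. Discriminant |r|: 0.45, 0.20, 0.28, 0.73; count ≥ 0.60 → 1.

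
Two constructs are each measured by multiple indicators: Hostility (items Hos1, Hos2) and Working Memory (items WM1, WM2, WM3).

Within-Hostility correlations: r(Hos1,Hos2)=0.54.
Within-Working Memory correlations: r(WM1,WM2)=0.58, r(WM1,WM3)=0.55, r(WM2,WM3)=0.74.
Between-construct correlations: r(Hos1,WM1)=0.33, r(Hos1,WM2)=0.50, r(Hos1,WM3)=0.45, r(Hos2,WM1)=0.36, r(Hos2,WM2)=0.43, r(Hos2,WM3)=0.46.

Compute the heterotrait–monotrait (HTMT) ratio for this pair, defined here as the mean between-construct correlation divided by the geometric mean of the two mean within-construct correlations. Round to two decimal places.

Mean between = 2.53/6 = 0.4217.
Mean within-Hos = 0.54/1 = 0.5400; mean within-WM = 1.87/3 = 0.6233.
Geometric mean = √(0.5400 × 0.6233) = 0.5802.
HTMT = 0.4217 / 0.5802 = 0.73.

0.73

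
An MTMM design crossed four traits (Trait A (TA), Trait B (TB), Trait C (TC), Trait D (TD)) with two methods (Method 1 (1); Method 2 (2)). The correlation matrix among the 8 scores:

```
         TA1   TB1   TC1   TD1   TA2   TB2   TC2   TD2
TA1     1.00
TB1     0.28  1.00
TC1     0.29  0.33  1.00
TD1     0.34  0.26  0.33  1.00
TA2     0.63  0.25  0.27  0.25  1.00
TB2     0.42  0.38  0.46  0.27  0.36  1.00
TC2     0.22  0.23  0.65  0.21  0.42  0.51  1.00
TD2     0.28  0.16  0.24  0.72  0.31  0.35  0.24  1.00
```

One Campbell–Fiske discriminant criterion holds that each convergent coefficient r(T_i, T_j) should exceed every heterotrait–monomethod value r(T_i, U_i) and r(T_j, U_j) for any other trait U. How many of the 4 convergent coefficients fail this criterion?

1

Convergent coefficients and their comparison sets:
TA (methods 1·2): 0.63 vs {0.28, 0.36, 0.29, 0.42, 0.34, 0.31} → pass.
TB (methods 1·2): 0.38 vs {0.28, 0.36, 0.33, 0.51, 0.26, 0.35} → fail.
TC (methods 1·2): 0.65 vs {0.29, 0.42, 0.33, 0.51, 0.33, 0.24} → pass.
TD (methods 1·2): 0.72 vs {0.34, 0.31, 0.26, 0.35, 0.33, 0.24} → pass.
1 of 4 fail.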